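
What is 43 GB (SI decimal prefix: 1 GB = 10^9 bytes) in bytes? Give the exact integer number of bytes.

43,000,000,000 bytes

43 × 1,000,000,000 = 43,000,000,000 bytes  (1 GB = 10^9 bytes)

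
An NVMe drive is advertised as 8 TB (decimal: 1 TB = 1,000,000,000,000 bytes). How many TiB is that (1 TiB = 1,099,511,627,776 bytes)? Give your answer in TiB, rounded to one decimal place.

8 TB × 1,000,000,000,000 bytes/TB = 8,000,000,000,000 bytes
1 TiB = 2^40 bytes = 1,099,511,627,776 bytes
8,000,000,000,000 / 1,099,511,627,776 = 7.3 TiB

7.3 TiB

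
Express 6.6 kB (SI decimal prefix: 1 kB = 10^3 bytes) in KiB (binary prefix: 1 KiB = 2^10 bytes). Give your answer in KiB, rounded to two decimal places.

6.45 KiB

6.6 kB = 6.6 × 10^3 bytes = 6,600 bytes
1 KiB = 1,024 bytes
6,600 / 1,024 = 6.45 KiB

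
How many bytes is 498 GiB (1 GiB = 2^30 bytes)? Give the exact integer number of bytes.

534,723,428,352 bytes

498 × 1,073,741,824 = 534,723,428,352 bytes  (1 GiB = 2^30 bytes)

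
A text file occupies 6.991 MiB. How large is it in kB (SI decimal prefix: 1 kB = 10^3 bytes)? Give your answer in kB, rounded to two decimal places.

6.991 MiB × 1,048,576 bytes/MiB = 7,330,594.816 bytes
1 kB = 1,000 bytes
7,330,594.816 / 1,000 = 7,330.59 kB

7,330.59 kB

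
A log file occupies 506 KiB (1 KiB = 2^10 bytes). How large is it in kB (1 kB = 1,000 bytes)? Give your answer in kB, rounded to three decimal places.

518.144 kB

506 KiB = 506 × 2^10 bytes = 518,144 bytes
1 kB = 10^3 bytes = 1,000 bytes
518,144 / 1,000 = 518.144 kB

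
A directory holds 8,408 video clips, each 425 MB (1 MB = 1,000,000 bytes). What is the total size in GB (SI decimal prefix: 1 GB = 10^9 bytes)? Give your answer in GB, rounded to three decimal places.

3,573.400 GB

Total = 8,408 × 425 MB = 3,573,400 MB
= 3,573,400 × 1,000,000 bytes = 3,573,400,000,000 bytes
1 GB = 1,000,000,000 bytes
3,573,400,000,000 / 1,000,000,000 = 3,573.400 GB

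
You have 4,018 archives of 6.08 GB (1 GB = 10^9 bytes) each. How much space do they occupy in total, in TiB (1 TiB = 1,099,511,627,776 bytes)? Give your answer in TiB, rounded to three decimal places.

Total = 4,018 × 6.08 GB = 24429.44 GB
= 24429.44 × 1,000,000,000 bytes = 24,429,440,000,000 bytes
1 TiB = 1,099,511,627,776 bytes
24,429,440,000,000 / 1,099,511,627,776 = 22.218 TiB

22.218 TiB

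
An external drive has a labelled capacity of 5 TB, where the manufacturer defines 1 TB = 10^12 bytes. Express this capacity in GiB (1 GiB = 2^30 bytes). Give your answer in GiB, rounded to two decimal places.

5 TB = 5 × 10^12 bytes = 5,000,000,000,000 bytes
1 GiB = 1,073,741,824 bytes
5,000,000,000,000 / 1,073,741,824 = 4,656.61 GiB

4,656.61 GiB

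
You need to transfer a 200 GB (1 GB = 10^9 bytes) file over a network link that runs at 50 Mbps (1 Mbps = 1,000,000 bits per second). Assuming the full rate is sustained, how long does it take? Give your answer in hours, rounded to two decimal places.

200 GB = 200,000,000,000 bytes = 1,600,000,000,000 bits
50 Mbps = 50,000,000 bits/s
time = 1,600,000,000,000 / 50,000,000 = 32,000.0000 s
32,000.0000 s / 3600 = 8.89 hours

8.89 hours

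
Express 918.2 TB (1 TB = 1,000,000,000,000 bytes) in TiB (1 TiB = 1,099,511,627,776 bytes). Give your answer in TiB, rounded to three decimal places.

835.098 TiB

918.2 TB = 918.2 × 10^12 bytes = 918,200,000,000,000 bytes
1 TiB = 1,099,511,627,776 bytes
918,200,000,000,000 / 1,099,511,627,776 = 835.098 TiB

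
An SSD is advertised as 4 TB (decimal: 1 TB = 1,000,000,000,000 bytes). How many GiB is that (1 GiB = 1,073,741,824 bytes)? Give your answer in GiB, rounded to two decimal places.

4 TB × 1,000,000,000,000 bytes/TB = 4,000,000,000,000 bytes
1 GiB = 1,073,741,824 bytes
4,000,000,000,000 / 1,073,741,824 = 3,725.29 GiB

3,725.29 GiB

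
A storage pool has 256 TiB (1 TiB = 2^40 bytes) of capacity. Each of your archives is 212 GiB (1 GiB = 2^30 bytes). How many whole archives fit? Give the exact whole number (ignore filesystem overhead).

1,236

Capacity: 256 TiB = 281,474,976,710,656 bytes
Per item: 212 GiB = 227,633,266,688 bytes
⌊281,474,976,710,656 / 227,633,266,688⌋ = 1,236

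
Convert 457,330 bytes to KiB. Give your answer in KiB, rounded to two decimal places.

457,330 bytes given.
1 KiB = 1,024 bytes
457,330 / 1,024 = 446.61 KiB

446.61 KiB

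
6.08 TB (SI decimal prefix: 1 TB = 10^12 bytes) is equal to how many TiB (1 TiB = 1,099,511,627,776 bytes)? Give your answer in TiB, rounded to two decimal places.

6.08 TB = 6.08 × 10^12 bytes = 6,080,000,000,000 bytes
1 TiB = 2^40 bytes = 1,099,511,627,776 bytes
6,080,000,000,000 / 1,099,511,627,776 = 5.53 TiB

5.53 TiB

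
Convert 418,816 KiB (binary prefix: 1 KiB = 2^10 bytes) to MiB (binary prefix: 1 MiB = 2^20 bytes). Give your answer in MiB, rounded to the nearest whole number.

418,816 KiB = 418,816 × 2^10 bytes = 428,867,584 bytes
1 MiB = 2^20 bytes = 1,048,576 bytes
428,867,584 / 1,048,576 = 409 MiB

409 MiB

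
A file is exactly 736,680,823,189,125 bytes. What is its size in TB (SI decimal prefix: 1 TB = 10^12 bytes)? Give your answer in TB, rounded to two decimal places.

736,680,823,189,125 bytes given.
1 TB = 1,000,000,000,000 bytes
736,680,823,189,125 / 1,000,000,000,000 = 736.68 TB

736.68 TB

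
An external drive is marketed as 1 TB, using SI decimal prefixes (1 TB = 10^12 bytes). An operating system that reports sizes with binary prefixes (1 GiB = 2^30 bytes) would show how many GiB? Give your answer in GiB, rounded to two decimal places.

1 TB = 1 × 10^12 bytes = 1,000,000,000,000 bytes
1 GiB = 2^30 bytes = 1,073,741,824 bytes
1,000,000,000,000 / 1,073,741,824 = 931.32 GiB

931.32 GiB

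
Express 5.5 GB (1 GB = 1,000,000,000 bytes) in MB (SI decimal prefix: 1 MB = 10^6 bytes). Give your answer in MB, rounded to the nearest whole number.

5,500 MB

5.5 GB = 5.5 × 10^9 bytes = 5,500,000,000 bytes
1 MB = 1,000,000 bytes
5,500,000,000 / 1,000,000 = 5,500 MB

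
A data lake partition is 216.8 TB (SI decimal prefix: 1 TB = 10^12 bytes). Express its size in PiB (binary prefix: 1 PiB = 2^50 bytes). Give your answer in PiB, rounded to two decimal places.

0.19 PiB

216.8 TB = 216.8 × 10^12 bytes = 216,800,000,000,000 bytes
1 PiB = 2^50 bytes = 1,125,899,906,842,624 bytes
216,800,000,000,000 / 1,125,899,906,842,624 = 0.19 PiB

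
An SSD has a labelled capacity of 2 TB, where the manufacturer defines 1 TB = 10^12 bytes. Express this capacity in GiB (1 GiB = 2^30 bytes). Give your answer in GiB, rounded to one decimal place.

1,862.6 GiB

2 TB = 2 × 10^12 bytes = 2,000,000,000,000 bytes
1 GiB = 2^30 bytes = 1,073,741,824 bytes
2,000,000,000,000 / 1,073,741,824 = 1,862.6 GiB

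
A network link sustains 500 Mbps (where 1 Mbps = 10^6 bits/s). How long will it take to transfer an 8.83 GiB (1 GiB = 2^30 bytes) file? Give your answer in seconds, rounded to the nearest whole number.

8.83 GiB = 9,481,140,305.92 bytes = 75,849,122,447.36 bits
500 Mbps = 500,000,000 bits/s
time = 75,849,122,447.36 / 500,000,000 = 152 s

152 seconds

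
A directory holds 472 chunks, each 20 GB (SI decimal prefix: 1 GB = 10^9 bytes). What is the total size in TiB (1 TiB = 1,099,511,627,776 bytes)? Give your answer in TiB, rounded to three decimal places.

8.586 TiB

Total = 472 × 20 GB = 9440 GB
= 9440 × 1,000,000,000 bytes = 9,440,000,000,000 bytes
1 TiB = 1,099,511,627,776 bytes
9,440,000,000,000 / 1,099,511,627,776 = 8.586 TiB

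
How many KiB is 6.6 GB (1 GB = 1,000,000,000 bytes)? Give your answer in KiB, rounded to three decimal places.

6,445,312.500 KiB

6.6 GB × 1,000,000,000 bytes/GB = 6,600,000,000 bytes
1 KiB = 1,024 bytes
6,600,000,000 / 1,024 = 6,445,312.500 KiB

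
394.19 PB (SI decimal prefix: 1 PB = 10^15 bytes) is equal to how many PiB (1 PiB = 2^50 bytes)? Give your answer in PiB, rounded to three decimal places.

350.111 PiB

394.19 PB = 394.19 × 10^15 bytes = 394,190,000,000,000,000 bytes
1 PiB = 2^50 bytes = 1,125,899,906,842,624 bytes
394,190,000,000,000,000 / 1,125,899,906,842,624 = 350.111 PiB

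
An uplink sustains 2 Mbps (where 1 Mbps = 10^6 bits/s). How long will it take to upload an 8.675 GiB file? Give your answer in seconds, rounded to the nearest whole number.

37,259 seconds

8.675 GiB = 9,314,710,323.2 bytes = 74,517,682,585.6 bits
2 Mbps = 2,000,000 bits/s
time = 74,517,682,585.6 / 2,000,000 = 37,259 s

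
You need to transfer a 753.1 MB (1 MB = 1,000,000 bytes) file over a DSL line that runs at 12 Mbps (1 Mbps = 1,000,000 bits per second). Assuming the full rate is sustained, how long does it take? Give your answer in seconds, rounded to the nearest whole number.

502 seconds

753.1 MB = 753,100,000 bytes = 6,024,800,000 bits
12 Mbps = 12,000,000 bits/s
time = 6,024,800,000 / 12,000,000 = 502 s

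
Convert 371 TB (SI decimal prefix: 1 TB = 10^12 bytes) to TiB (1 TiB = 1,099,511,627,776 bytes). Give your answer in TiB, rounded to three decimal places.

337.423 TiB

371 TB × 1,000,000,000,000 bytes/TB = 371,000,000,000,000 bytes
1 TiB = 1,099,511,627,776 bytes
371,000,000,000,000 / 1,099,511,627,776 = 337.423 TiB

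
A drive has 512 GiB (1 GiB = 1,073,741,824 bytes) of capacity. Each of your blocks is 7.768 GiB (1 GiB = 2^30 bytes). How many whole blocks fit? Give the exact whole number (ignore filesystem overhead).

65

Capacity: 512 GiB = 549,755,813,888 bytes
Per item: 7.768 GiB = 8,340,826,488.832 bytes
⌊549,755,813,888 / 8,340,826,488.832⌋ = 65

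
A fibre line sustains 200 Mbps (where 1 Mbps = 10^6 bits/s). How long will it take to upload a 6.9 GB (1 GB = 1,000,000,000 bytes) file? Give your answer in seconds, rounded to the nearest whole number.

6.9 GB = 6,900,000,000 bytes = 55,200,000,000 bits
200 Mbps = 200,000,000 bits/s
time = 55,200,000,000 / 200,000,000 = 276 s

276 seconds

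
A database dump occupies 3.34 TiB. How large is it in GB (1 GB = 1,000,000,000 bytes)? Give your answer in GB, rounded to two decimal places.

3,672.37 GB

3.34 TiB × 1,099,511,627,776 bytes/TiB = 3,672,368,836,771.84 bytes
1 GB = 1,000,000,000 bytes
3,672,368,836,771.84 / 1,000,000,000 = 3,672.37 GB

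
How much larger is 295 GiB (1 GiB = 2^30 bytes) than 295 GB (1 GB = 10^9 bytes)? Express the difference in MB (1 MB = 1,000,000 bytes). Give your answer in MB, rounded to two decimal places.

21,753.84 MB

295 GiB = 295 × 1,073,741,824 = 316,753,838,080 bytes
295 GB = 295 × 1,000,000,000 = 295,000,000,000 bytes
difference = 21,753,838,080 bytes
21,753,838,080 / 1,000,000 = 21,753.84 MB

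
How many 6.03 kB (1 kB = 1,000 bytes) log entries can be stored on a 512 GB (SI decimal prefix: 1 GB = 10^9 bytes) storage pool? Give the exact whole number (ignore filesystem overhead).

Capacity: 512 GB = 512,000,000,000 bytes
Per item: 6.03 kB = 6,030 bytes
⌊512,000,000,000 / 6,030⌋ = 84,908,789

84,908,789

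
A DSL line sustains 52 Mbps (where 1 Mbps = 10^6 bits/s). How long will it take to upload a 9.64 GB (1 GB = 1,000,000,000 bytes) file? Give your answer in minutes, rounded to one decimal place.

9.64 GB = 9,640,000,000 bytes = 77,120,000,000 bits
52 Mbps = 52,000,000 bits/s
time = 77,120,000,000 / 52,000,000 = 1,483.08 s
1,483.08 s / 60 = 24.7 minutes

24.7 minutes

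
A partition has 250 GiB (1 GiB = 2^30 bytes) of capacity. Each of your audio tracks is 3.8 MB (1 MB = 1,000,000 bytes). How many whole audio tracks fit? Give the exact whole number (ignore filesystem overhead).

70,640

Capacity: 250 GiB = 268,435,456,000 bytes
Per item: 3.8 MB = 3,800,000 bytes
⌊268,435,456,000 / 3,800,000⌋ = 70,640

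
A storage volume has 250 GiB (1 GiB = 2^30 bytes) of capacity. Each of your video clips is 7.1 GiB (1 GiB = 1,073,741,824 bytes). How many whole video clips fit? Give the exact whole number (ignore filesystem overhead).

35

Capacity: 250 GiB = 268,435,456,000 bytes
Per item: 7.1 GiB = 7,623,566,950.4 bytes
⌊268,435,456,000 / 7,623,566,950.4⌋ = 35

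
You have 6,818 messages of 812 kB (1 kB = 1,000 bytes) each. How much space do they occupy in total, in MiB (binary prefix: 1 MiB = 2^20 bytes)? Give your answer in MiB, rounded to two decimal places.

5,279.75 MiB

Total = 6,818 × 812 kB = 5,536,216 kB
= 5,536,216 × 1,000 bytes = 5,536,216,000 bytes
1 MiB = 1,048,576 bytes
5,536,216,000 / 1,048,576 = 5,279.75 MiB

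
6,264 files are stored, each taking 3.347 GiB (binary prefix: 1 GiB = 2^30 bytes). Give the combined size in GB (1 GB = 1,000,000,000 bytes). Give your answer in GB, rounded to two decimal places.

22,511.65 GB

Total = 6,264 × 3.347 GiB = 20965.608 GiB
= 20965.608 × 1,073,741,824 bytes = 22,511,650,175,188.992 bytes
1 GB = 1,000,000,000 bytes
22,511,650,175,188.992 / 1,000,000,000 = 22,511.65 GB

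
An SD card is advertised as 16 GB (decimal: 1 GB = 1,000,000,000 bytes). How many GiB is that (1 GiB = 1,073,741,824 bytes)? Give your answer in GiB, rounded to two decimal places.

14.90 GiB

16 GB = 16 × 10^9 bytes = 16,000,000,000 bytes
1 GiB = 2^30 bytes = 1,073,741,824 bytes
16,000,000,000 / 1,073,741,824 = 14.90 GiB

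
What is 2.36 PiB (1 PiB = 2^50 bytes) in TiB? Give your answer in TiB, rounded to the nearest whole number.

2,417 TiB

2.36 PiB × 1,125,899,906,842,624 bytes/PiB = 2,657,123,780,148,592.64 bytes
1 TiB = 2^40 bytes = 1,099,511,627,776 bytes
2,657,123,780,148,592.64 / 1,099,511,627,776 = 2,417 TiB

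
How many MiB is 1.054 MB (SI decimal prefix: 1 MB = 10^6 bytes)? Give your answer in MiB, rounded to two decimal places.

1.01 MiB

1.054 MB × 1,000,000 bytes/MB = 1,054,000 bytes
1 MiB = 2^20 bytes = 1,048,576 bytes
1,054,000 / 1,048,576 = 1.01 MiB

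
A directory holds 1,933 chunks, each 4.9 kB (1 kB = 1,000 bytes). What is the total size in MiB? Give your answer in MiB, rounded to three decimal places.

9.033 MiB

Total = 1,933 × 4.9 kB = 9471.7 kB
= 9471.7 × 1,000 bytes = 9,471,700 bytes
1 MiB = 1,048,576 bytes
9,471,700 / 1,048,576 = 9.033 MiB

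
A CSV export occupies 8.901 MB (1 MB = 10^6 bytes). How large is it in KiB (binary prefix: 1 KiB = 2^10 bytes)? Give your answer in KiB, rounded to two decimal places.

8.901 MB = 8.901 × 10^6 bytes = 8,901,000 bytes
1 KiB = 2^10 bytes = 1,024 bytes
8,901,000 / 1,024 = 8,692.38 KiB

8,692.38 KiB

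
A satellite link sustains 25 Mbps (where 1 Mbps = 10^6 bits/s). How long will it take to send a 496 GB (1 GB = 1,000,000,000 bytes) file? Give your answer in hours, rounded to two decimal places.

44.09 hours

496 GB = 496,000,000,000 bytes = 3,968,000,000,000 bits
25 Mbps = 25,000,000 bits/s
time = 3,968,000,000,000 / 25,000,000 = 158,720.0000 s
158,720.0000 s / 3600 = 44.09 hours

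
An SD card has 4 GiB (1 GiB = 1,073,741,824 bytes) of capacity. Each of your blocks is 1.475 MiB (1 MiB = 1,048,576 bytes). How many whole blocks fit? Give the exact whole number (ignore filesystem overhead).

Capacity: 4 GiB = 4,294,967,296 bytes
Per item: 1.475 MiB = 1,546,649.6 bytes
⌊4,294,967,296 / 1,546,649.6⌋ = 2,776

2,776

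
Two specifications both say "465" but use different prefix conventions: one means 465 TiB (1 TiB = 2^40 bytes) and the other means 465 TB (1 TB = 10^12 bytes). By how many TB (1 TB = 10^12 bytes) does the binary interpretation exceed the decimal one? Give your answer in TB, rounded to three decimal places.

465 TiB = 465 × 1,099,511,627,776 = 511,272,906,915,840 bytes
465 TB = 465 × 1,000,000,000,000 = 465,000,000,000,000 bytes
difference = 46,272,906,915,840 bytes
46,272,906,915,840 / 1,000,000,000,000 = 46.273 TB

46.273 TB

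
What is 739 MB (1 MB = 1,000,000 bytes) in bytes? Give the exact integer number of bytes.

739,000,000 bytes

739 × 1,000,000 = 739,000,000 bytes  (1 MB = 10^6 bytes)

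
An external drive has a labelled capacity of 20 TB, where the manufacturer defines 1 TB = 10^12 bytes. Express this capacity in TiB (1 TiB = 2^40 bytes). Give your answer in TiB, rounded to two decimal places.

20 TB = 20 × 10^12 bytes = 20,000,000,000,000 bytes
1 TiB = 2^40 bytes = 1,099,511,627,776 bytes
20,000,000,000,000 / 1,099,511,627,776 = 18.19 TiB

18.19 TiB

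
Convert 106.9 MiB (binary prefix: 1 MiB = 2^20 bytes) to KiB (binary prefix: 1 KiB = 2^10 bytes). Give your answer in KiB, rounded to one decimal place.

109,465.6 KiB

106.9 MiB = 106.9 × 2^20 bytes = 112,092,774.4 bytes
1 KiB = 1,024 bytes
112,092,774.4 / 1,024 = 109,465.6 KiB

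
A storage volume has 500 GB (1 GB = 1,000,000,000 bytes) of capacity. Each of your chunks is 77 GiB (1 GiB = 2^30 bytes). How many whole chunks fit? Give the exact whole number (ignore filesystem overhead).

6

Capacity: 500 GB = 500,000,000,000 bytes
Per item: 77 GiB = 82,678,120,448 bytes
⌊500,000,000,000 / 82,678,120,448⌋ = 6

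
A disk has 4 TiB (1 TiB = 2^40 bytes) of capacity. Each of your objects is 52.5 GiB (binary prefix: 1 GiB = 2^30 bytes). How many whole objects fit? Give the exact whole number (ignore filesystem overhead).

78

Capacity: 4 TiB = 4,398,046,511,104 bytes
Per item: 52.5 GiB = 56,371,445,760 bytes
⌊4,398,046,511,104 / 56,371,445,760⌋ = 78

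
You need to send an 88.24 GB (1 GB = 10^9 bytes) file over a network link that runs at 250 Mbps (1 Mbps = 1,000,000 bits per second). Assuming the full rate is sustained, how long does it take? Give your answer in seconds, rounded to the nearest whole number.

2,824 seconds

88.24 GB = 88,240,000,000 bytes = 705,920,000,000 bits
250 Mbps = 250,000,000 bits/s
time = 705,920,000,000 / 250,000,000 = 2,824 s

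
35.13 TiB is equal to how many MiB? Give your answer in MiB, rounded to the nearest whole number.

36,836,475 MiB

35.13 TiB × 1,099,511,627,776 bytes/TiB = 38,625,843,483,770.88 bytes
1 MiB = 2^20 bytes = 1,048,576 bytes
38,625,843,483,770.88 / 1,048,576 = 36,836,475 MiB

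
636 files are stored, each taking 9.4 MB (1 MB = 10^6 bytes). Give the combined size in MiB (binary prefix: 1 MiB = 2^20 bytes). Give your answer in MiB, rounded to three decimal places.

Total = 636 × 9.4 MB = 5978.4 MB
= 5978.4 × 1,000,000 bytes = 5,978,400,000 bytes
1 MiB = 1,048,576 bytes
5,978,400,000 / 1,048,576 = 5,701.447 MiB

5,701.447 MiB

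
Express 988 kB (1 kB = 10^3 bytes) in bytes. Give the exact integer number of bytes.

988 × 1,000 = 988,000 bytes

988,000 bytes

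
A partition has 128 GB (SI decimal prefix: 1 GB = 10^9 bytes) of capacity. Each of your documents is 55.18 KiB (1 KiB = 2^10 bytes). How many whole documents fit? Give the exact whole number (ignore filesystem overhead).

2,265,313

Capacity: 128 GB = 128,000,000,000 bytes
Per item: 55.18 KiB = 56,504.32 bytes
⌊128,000,000,000 / 56,504.32⌋ = 2,265,313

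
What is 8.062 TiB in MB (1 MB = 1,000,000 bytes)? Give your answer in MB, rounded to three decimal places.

8.062 TiB × 1,099,511,627,776 bytes/TiB = 8,864,262,743,130.112 bytes
1 MB = 10^6 bytes = 1,000,000 bytes
8,864,262,743,130.112 / 1,000,000 = 8,864,262.743 MB

8,864,262.743 MB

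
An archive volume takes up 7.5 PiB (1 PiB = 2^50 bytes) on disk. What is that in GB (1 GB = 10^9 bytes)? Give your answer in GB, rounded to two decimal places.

7.5 PiB = 7.5 × 2^50 bytes = 8,444,249,301,319,680 bytes
1 GB = 1,000,000,000 bytes
8,444,249,301,319,680 / 1,000,000,000 = 8,444,249.30 GB

8,444,249.30 GB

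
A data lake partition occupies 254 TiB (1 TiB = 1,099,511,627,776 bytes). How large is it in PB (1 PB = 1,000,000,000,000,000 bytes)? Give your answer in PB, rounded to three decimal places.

0.279 PB

254 TiB = 254 × 2^40 bytes = 279,275,953,455,104 bytes
1 PB = 10^15 bytes = 1,000,000,000,000,000 bytes
279,275,953,455,104 / 1,000,000,000,000,000 = 0.279 PB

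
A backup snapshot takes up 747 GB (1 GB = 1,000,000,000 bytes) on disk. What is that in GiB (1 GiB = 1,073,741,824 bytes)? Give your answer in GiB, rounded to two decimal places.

747 GB = 747 × 10^9 bytes = 747,000,000,000 bytes
1 GiB = 1,073,741,824 bytes
747,000,000,000 / 1,073,741,824 = 695.70 GiB

695.70 GiB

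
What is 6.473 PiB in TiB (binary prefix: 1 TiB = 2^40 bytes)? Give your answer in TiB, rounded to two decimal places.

6.473 PiB = 6.473 × 2^50 bytes = 7,287,950,096,992,305.152 bytes
1 TiB = 1,099,511,627,776 bytes
7,287,950,096,992,305.152 / 1,099,511,627,776 = 6,628.35 TiB

6,628.35 TiB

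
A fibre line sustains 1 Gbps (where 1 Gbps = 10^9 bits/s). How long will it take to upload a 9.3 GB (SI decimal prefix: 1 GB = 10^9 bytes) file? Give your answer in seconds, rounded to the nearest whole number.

9.3 GB = 9,300,000,000 bytes = 74,400,000,000 bits
1 Gbps = 1,000,000,000 bits/s
time = 74,400,000,000 / 1,000,000,000 = 74 s

74 seconds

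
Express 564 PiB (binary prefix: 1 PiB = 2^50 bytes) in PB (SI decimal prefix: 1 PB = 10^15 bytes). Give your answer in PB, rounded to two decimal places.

635.01 PB

564 PiB = 564 × 2^50 bytes = 635,007,547,459,239,936 bytes
1 PB = 10^15 bytes = 1,000,000,000,000,000 bytes
635,007,547,459,239,936 / 1,000,000,000,000,000 = 635.01 PB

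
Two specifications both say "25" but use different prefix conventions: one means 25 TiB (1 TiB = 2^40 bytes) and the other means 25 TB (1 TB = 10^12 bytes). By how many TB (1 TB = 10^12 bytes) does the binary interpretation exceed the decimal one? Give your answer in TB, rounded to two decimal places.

25 TiB = 25 × 1,099,511,627,776 = 27,487,790,694,400 bytes
25 TB = 25 × 1,000,000,000,000 = 25,000,000,000,000 bytes
difference = 2,487,790,694,400 bytes
2,487,790,694,400 / 1,000,000,000,000 = 2.49 TB

2.49 TB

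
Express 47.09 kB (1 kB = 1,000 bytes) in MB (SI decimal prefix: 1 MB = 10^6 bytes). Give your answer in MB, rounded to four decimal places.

47.09 kB = 47.09 × 10^3 bytes = 47,090 bytes
1 MB = 10^6 bytes = 1,000,000 bytes
47,090 / 1,000,000 = 0.0471 MB

0.0471 MB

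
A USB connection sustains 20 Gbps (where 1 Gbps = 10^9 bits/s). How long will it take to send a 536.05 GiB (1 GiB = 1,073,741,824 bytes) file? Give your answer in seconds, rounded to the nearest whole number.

230 seconds

536.05 GiB = 575,579,304,755.2 bytes = 4,604,634,438,041.6 bits
20 Gbps = 20,000,000,000 bits/s
time = 4,604,634,438,041.6 / 20,000,000,000 = 230 s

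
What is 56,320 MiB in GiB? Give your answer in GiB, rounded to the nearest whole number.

55 GiB

56,320 MiB = 56,320 × 2^20 bytes = 59,055,800,320 bytes
1 GiB = 2^30 bytes = 1,073,741,824 bytes
59,055,800,320 / 1,073,741,824 = 55 GiB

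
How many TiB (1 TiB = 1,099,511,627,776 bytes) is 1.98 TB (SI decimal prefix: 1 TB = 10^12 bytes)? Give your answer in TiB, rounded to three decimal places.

1.801 TiB

1.98 TB = 1.98 × 10^12 bytes = 1,980,000,000,000 bytes
1 TiB = 2^40 bytes = 1,099,511,627,776 bytes
1,980,000,000,000 / 1,099,511,627,776 = 1.801 TiB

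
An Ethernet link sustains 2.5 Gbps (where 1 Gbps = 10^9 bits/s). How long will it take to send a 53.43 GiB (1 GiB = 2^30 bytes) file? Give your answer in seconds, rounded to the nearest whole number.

184 seconds

53.43 GiB = 57,370,025,656.32 bytes = 458,960,205,250.56 bits
2.5 Gbps = 2,500,000,000 bits/s
time = 458,960,205,250.56 / 2,500,000,000 = 184 s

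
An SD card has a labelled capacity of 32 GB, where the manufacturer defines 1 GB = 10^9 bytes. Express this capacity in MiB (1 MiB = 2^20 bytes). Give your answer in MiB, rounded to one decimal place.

32 GB = 32 × 10^9 bytes = 32,000,000,000 bytes
1 MiB = 2^20 bytes = 1,048,576 bytes
32,000,000,000 / 1,048,576 = 30,517.6 MiB

30,517.6 MiB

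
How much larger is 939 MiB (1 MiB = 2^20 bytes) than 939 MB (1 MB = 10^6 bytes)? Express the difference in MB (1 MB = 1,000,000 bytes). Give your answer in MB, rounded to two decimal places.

939 MiB = 939 × 1,048,576 = 984,612,864 bytes
939 MB = 939 × 1,000,000 = 939,000,000 bytes
difference = 45,612,864 bytes
45,612,864 / 1,000,000 = 45.61 MB

45.61 MB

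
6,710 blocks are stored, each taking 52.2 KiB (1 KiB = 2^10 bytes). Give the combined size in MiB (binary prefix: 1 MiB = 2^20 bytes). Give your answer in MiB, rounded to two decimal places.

342.05 MiB

Total = 6,710 × 52.2 KiB = 350,262 KiB
= 350,262 × 1,024 bytes = 358,668,288 bytes
1 MiB = 1,048,576 bytes
358,668,288 / 1,048,576 = 342.05 MiB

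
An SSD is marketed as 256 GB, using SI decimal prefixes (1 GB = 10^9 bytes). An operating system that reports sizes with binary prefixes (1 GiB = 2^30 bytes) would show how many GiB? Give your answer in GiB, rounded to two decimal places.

256 GB = 256 × 10^9 bytes = 256,000,000,000 bytes
1 GiB = 1,073,741,824 bytes
256,000,000,000 / 1,073,741,824 = 238.42 GiB

238.42 GiB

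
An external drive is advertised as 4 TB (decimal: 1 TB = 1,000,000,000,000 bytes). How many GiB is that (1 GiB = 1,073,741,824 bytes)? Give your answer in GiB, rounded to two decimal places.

3,725.29 GiB

4 TB × 1,000,000,000,000 bytes/TB = 4,000,000,000,000 bytes
1 GiB = 2^30 bytes = 1,073,741,824 bytes
4,000,000,000,000 / 1,073,741,824 = 3,725.29 GiB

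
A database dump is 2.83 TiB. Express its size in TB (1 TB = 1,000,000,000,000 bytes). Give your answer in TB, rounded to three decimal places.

2.83 TiB × 1,099,511,627,776 bytes/TiB = 3,111,617,906,606.08 bytes
1 TB = 10^12 bytes = 1,000,000,000,000 bytes
3,111,617,906,606.08 / 1,000,000,000,000 = 3.112 TB

3.112 TB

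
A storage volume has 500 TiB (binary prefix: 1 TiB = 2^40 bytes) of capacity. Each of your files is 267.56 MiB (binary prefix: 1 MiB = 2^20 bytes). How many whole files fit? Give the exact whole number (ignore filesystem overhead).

Capacity: 500 TiB = 549,755,813,888,000 bytes
Per item: 267.56 MiB = 280,556,994.56 bytes
⌊549,755,813,888,000 / 280,556,994.56⌋ = 1,959,515

1,959,515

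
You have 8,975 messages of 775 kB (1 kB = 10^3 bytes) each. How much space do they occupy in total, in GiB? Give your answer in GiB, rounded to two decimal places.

6.48 GiB

Total = 8,975 × 775 kB = 6,955,625 kB
= 6,955,625 × 1,000 bytes = 6,955,625,000 bytes
1 GiB = 1,073,741,824 bytes
6,955,625,000 / 1,073,741,824 = 6.48 GiB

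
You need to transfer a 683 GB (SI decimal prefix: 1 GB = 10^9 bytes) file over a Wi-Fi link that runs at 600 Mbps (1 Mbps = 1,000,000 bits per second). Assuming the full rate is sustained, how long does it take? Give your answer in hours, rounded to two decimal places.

683 GB = 683,000,000,000 bytes = 5,464,000,000,000 bits
600 Mbps = 600,000,000 bits/s
time = 5,464,000,000,000 / 600,000,000 = 9,106.6667 s
9,106.6667 s / 3600 = 2.53 hours

2.53 hours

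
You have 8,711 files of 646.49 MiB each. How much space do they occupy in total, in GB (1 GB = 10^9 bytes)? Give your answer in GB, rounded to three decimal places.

Total = 8,711 × 646.49 MiB = 5631574.39 MiB
= 5631574.39 × 1,048,576 bytes = 5,905,133,747,568.64 bytes
1 GB = 1,000,000,000 bytes
5,905,133,747,568.64 / 1,000,000,000 = 5,905.134 GB

5,905.134 GB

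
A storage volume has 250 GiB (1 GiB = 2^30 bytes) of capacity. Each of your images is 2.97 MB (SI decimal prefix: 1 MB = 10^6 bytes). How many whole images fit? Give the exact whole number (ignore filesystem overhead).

Capacity: 250 GiB = 268,435,456,000 bytes
Per item: 2.97 MB = 2,970,000 bytes
⌊268,435,456,000 / 2,970,000⌋ = 90,382

90,382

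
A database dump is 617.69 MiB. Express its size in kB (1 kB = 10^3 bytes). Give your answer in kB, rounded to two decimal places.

617.69 MiB = 617.69 × 2^20 bytes = 647,694,909.44 bytes
1 kB = 1,000 bytes
647,694,909.44 / 1,000 = 647,694.91 kB

647,694.91 kB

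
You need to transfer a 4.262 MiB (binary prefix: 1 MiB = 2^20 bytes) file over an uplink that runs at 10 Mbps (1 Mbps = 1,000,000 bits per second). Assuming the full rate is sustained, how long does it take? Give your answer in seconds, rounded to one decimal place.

4.262 MiB = 4,469,030.912 bytes = 35,752,247.296 bits
10 Mbps = 10,000,000 bits/s
time = 35,752,247.296 / 10,000,000 = 3.6 s

3.6 seconds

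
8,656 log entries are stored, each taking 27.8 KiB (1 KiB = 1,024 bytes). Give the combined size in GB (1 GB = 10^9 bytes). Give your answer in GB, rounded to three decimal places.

Total = 8,656 × 27.8 KiB = 240636.8 KiB
= 240636.8 × 1,024 bytes = 246,412,083.2 bytes
1 GB = 1,000,000,000 bytes
246,412,083.2 / 1,000,000,000 = 0.246 GB

0.246 GB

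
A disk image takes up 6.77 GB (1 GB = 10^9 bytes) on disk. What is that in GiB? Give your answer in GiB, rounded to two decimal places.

6.77 GB = 6.77 × 10^9 bytes = 6,770,000,000 bytes
1 GiB = 2^30 bytes = 1,073,741,824 bytes
6,770,000,000 / 1,073,741,824 = 6.31 GiB

6.31 GiB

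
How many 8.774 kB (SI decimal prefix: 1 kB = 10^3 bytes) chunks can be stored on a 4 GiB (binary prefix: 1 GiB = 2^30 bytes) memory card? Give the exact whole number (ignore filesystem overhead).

489,510

Capacity: 4 GiB = 4,294,967,296 bytes
Per item: 8.774 kB = 8,774 bytes
⌊4,294,967,296 / 8,774⌋ = 489,510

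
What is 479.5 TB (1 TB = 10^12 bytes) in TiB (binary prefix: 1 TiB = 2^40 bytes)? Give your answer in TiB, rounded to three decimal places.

479.5 TB = 479.5 × 10^12 bytes = 479,500,000,000,000 bytes
1 TiB = 2^40 bytes = 1,099,511,627,776 bytes
479,500,000,000,000 / 1,099,511,627,776 = 436.103 TiB

436.103 TiB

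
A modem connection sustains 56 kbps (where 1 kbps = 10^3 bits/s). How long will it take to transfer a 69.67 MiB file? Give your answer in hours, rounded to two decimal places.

2.90 hours

69.67 MiB = 73,054,289.92 bytes = 584,434,319.36 bits
56 kbps = 56,000 bits/s
time = 584,434,319.36 / 56,000 = 10,436.3271 s
10,436.3271 s / 3600 = 2.90 hours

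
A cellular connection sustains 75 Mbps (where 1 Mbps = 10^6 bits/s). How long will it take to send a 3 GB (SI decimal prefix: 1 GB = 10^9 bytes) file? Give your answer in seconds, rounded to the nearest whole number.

320 seconds

3 GB = 3,000,000,000 bytes = 24,000,000,000 bits
75 Mbps = 75,000,000 bits/s
time = 24,000,000,000 / 75,000,000 = 320 s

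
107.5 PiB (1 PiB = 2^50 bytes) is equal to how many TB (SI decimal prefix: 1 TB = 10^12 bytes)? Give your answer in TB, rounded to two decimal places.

121,034.24 TB

107.5 PiB × 1,125,899,906,842,624 bytes/PiB = 121,034,239,985,582,080 bytes
1 TB = 1,000,000,000,000 bytes
121,034,239,985,582,080 / 1,000,000,000,000 = 121,034.24 TB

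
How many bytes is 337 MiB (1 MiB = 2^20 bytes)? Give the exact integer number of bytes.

337 × 1,048,576 = 353,370,112 bytes

353,370,112 bytes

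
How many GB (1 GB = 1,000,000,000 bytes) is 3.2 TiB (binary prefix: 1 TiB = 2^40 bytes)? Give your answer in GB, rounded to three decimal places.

3,518.437 GB

3.2 TiB = 3.2 × 2^40 bytes = 3,518,437,208,883.2 bytes
1 GB = 1,000,000,000 bytes
3,518,437,208,883.2 / 1,000,000,000 = 3,518.437 GB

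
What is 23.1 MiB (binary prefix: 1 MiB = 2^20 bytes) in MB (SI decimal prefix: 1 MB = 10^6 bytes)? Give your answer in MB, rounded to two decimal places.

24.22 MB

23.1 MiB = 23.1 × 2^20 bytes = 24,222,105.6 bytes
1 MB = 10^6 bytes = 1,000,000 bytes
24,222,105.6 / 1,000,000 = 24.22 MB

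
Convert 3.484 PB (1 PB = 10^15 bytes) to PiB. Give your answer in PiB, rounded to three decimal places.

3.484 PB = 3.484 × 10^15 bytes = 3,484,000,000,000,000 bytes
1 PiB = 1,125,899,906,842,624 bytes
3,484,000,000,000,000 / 1,125,899,906,842,624 = 3.094 PiB

3.094 PiB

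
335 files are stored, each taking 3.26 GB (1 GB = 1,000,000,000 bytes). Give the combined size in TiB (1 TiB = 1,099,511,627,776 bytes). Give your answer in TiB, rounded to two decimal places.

0.99 TiB

Total = 335 × 3.26 GB = 1092.1 GB
= 1092.1 × 1,000,000,000 bytes = 1,092,100,000,000 bytes
1 TiB = 1,099,511,627,776 bytes
1,092,100,000,000 / 1,099,511,627,776 = 0.99 TiB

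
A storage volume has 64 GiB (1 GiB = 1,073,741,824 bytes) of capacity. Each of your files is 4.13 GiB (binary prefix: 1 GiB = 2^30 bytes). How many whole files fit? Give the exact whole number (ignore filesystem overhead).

15

Capacity: 64 GiB = 68,719,476,736 bytes
Per item: 4.13 GiB = 4,434,553,733.12 bytes
⌊68,719,476,736 / 4,434,553,733.12⌋ = 15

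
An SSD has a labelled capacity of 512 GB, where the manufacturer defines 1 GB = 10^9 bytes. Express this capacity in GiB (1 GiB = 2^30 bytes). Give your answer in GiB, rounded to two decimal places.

512 GB × 1,000,000,000 bytes/GB = 512,000,000,000 bytes
1 GiB = 2^30 bytes = 1,073,741,824 bytes
512,000,000,000 / 1,073,741,824 = 476.84 GiB

476.84 GiB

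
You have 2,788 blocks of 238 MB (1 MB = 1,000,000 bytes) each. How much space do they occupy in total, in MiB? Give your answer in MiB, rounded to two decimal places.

632,804.87 MiB

Total = 2,788 × 238 MB = 663,544 MB
= 663,544 × 1,000,000 bytes = 663,544,000,000 bytes
1 MiB = 1,048,576 bytes
663,544,000,000 / 1,048,576 = 632,804.87 MiB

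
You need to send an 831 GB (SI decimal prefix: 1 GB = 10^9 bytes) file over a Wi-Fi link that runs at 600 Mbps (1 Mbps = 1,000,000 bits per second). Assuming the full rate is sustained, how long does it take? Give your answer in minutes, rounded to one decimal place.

831 GB = 831,000,000,000 bytes = 6,648,000,000,000 bits
600 Mbps = 600,000,000 bits/s
time = 6,648,000,000,000 / 600,000,000 = 11,080.00 s
11,080.00 s / 60 = 184.7 minutes

184.7 minutes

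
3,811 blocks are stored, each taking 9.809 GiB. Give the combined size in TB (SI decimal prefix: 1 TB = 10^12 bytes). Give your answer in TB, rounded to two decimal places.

40.14 TB

Total = 3,811 × 9.809 GiB = 37382.099 GiB
= 37382.099 × 1,073,741,824 bytes = 40,138,723,165,208.576 bytes
1 TB = 1,000,000,000,000 bytes
40,138,723,165,208.576 / 1,000,000,000,000 = 40.14 TB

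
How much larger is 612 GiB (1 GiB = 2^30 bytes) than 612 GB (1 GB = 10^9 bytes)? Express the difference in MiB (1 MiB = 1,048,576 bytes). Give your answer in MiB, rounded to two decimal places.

612 GiB = 612 × 1,073,741,824 = 657,129,996,288 bytes
612 GB = 612 × 1,000,000,000 = 612,000,000,000 bytes
difference = 45,129,996,288 bytes
45,129,996,288 / 1,048,576 = 43,039.32 MiB

43,039.32 MiB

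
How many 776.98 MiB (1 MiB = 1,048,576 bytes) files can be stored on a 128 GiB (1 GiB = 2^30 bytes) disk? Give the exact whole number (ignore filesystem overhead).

168

Capacity: 128 GiB = 137,438,953,472 bytes
Per item: 776.98 MiB = 814,722,580.48 bytes
⌊137,438,953,472 / 814,722,580.48⌋ = 168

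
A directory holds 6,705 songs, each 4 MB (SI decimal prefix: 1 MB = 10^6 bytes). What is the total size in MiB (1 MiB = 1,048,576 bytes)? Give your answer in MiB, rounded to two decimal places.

25,577.55 MiB

Total = 6,705 × 4 MB = 26,820 MB
= 26,820 × 1,000,000 bytes = 26,820,000,000 bytes
1 MiB = 1,048,576 bytes
26,820,000,000 / 1,048,576 = 25,577.55 MiB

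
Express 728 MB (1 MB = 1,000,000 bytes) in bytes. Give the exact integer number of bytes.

728 × 1,000,000 = 728,000,000 bytes

728,000,000 bytes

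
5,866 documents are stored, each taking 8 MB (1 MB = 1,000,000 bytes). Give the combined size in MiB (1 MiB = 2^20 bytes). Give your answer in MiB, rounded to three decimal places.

Total = 5,866 × 8 MB = 46,928 MB
= 46,928 × 1,000,000 bytes = 46,928,000,000 bytes
1 MiB = 1,048,576 bytes
46,928,000,000 / 1,048,576 = 44,754.028 MiB

44,754.028 MiB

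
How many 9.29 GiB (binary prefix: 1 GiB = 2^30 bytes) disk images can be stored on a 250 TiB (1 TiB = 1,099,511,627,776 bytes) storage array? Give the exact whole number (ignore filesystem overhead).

Capacity: 250 TiB = 274,877,906,944,000 bytes
Per item: 9.29 GiB = 9,975,061,544.96 bytes
⌊274,877,906,944,000 / 9,975,061,544.96⌋ = 27,556

27,556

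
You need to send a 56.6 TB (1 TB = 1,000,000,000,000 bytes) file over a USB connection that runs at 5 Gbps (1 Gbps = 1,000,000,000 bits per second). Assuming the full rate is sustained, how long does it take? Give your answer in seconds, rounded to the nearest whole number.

56.6 TB = 56,600,000,000,000 bytes = 452,800,000,000,000 bits
5 Gbps = 5,000,000,000 bits/s
time = 452,800,000,000,000 / 5,000,000,000 = 90,560 s

90,560 seconds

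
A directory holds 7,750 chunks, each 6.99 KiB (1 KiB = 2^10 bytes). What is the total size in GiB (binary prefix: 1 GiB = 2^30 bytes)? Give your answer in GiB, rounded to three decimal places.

Total = 7,750 × 6.99 KiB = 54172.5 KiB
= 54172.5 × 1,024 bytes = 55,472,640 bytes
1 GiB = 1,073,741,824 bytes
55,472,640 / 1,073,741,824 = 0.052 GiB

0.052 GiB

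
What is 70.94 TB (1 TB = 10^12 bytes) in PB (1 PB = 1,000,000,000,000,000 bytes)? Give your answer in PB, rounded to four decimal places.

0.0709 PB

70.94 TB = 70.94 × 10^12 bytes = 70,940,000,000,000 bytes
1 PB = 10^15 bytes = 1,000,000,000,000,000 bytes
70,940,000,000,000 / 1,000,000,000,000,000 = 0.0709 PB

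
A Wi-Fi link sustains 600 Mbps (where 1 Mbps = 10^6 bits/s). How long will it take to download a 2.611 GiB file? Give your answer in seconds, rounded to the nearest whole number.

37 seconds

2.611 GiB = 2,803,539,902.464 bytes = 22,428,319,219.712 bits
600 Mbps = 600,000,000 bits/s
time = 22,428,319,219.712 / 600,000,000 = 37 s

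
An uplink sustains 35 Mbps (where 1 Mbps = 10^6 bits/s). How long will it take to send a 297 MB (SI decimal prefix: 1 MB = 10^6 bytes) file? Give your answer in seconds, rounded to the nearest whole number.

68 seconds

297 MB = 297,000,000 bytes = 2,376,000,000 bits
35 Mbps = 35,000,000 bits/s
time = 2,376,000,000 / 35,000,000 = 68 s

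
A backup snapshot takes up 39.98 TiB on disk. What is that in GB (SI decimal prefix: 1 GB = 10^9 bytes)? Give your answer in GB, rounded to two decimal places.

43,958.47 GB

39.98 TiB = 39.98 × 2^40 bytes = 43,958,474,878,484.48 bytes
1 GB = 1,000,000,000 bytes
43,958,474,878,484.48 / 1,000,000,000 = 43,958.47 GB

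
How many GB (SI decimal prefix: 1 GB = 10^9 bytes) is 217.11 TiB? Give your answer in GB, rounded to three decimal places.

238,714.970 GB

217.11 TiB = 217.11 × 2^40 bytes = 238,714,969,506,447.36 bytes
1 GB = 10^9 bytes = 1,000,000,000 bytes
238,714,969,506,447.36 / 1,000,000,000 = 238,714.970 GB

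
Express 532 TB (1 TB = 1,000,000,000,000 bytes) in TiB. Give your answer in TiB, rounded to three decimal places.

483.851 TiB

532 TB = 532 × 10^12 bytes = 532,000,000,000,000 bytes
1 TiB = 1,099,511,627,776 bytes
532,000,000,000,000 / 1,099,511,627,776 = 483.851 TiB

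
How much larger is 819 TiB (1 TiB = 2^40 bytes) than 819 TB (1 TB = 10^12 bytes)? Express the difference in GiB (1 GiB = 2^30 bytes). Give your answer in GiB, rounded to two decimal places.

819 TiB = 819 × 1,099,511,627,776 = 900,500,023,148,544 bytes
819 TB = 819 × 1,000,000,000,000 = 819,000,000,000,000 bytes
difference = 81,500,023,148,544 bytes
81,500,023,148,544 / 1,073,741,824 = 75,902.81 GiB

75,902.81 GiB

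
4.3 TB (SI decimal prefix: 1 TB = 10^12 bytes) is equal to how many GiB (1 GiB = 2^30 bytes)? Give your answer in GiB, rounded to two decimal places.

4.3 TB × 1,000,000,000,000 bytes/TB = 4,300,000,000,000 bytes
1 GiB = 1,073,741,824 bytes
4,300,000,000,000 / 1,073,741,824 = 4,004.69 GiB

4,004.69 GiB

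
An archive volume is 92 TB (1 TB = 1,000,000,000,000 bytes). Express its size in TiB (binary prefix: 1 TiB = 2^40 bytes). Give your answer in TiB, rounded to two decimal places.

92 TB × 1,000,000,000,000 bytes/TB = 92,000,000,000,000 bytes
1 TiB = 2^40 bytes = 1,099,511,627,776 bytes
92,000,000,000,000 / 1,099,511,627,776 = 83.67 TiB

83.67 TiB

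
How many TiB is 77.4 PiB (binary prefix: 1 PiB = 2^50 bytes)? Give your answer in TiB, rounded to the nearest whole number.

79,258 TiB

77.4 PiB = 77.4 × 2^50 bytes = 87,144,652,789,619,097.6 bytes
1 TiB = 2^40 bytes = 1,099,511,627,776 bytes
87,144,652,789,619,097.6 / 1,099,511,627,776 = 79,258 TiB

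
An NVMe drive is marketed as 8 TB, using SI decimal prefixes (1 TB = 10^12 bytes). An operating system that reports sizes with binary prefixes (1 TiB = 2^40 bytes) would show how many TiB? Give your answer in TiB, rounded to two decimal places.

7.28 TiB

8 TB = 8 × 10^12 bytes = 8,000,000,000,000 bytes
1 TiB = 2^40 bytes = 1,099,511,627,776 bytes
8,000,000,000,000 / 1,099,511,627,776 = 7.28 TiB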